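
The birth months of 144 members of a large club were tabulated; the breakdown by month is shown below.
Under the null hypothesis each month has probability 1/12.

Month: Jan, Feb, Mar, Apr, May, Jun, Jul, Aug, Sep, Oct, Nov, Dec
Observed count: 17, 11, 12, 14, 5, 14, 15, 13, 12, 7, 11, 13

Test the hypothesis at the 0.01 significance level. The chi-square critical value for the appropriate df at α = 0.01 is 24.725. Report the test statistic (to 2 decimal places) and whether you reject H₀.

Expected count for each of the 12 categories: 144/12 = 12.
χ² = (17−12)²/12 + (11−12)²/12 + (12−12)²/12 + (14−12)²/12 + (5−12)²/12 + (14−12)²/12 + (15−12)²/12 + (13−12)²/12 + (12−12)²/12 + (7−12)²/12 + (11−12)²/12 + (13−12)²/12
   = 2.083 + 0.083 + 0.000 + 0.333 + 4.083 + 0.333 + 0.750 + 0.083 + 0.000 + 2.083 + 0.083 + 0.083
Sum = 10.00
df = 11. Since 10.00 < 24.725, we do not reject H₀.

10.00; do not reject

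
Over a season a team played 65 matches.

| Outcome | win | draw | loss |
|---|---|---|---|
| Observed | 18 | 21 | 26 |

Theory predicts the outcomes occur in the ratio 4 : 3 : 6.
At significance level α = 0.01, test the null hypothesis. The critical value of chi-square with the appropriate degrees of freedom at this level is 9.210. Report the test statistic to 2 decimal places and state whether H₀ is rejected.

Ratio total = 13. Expected counts: 65×4/13 = 20, 65×3/13 = 15, 65×6/13 = 30.
cat         O        E   (O−E)²/E
win        18       20      0.200
draw       21       15      2.400
loss       26       30      0.533
Sum = 3.13
df = 2. Since 3.13 < 9.210, we do not reject H₀.

3.13; do not reject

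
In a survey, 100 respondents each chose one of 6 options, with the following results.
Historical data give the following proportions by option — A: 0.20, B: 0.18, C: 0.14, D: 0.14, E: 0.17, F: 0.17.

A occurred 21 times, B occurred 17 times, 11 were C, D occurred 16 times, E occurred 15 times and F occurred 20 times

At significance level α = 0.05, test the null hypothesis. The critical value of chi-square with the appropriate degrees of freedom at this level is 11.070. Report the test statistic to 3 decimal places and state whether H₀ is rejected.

1.799; do not reject

Expected counts E_i = n·p_i: 100×0.20 = 20, 100×0.18 = 18, 100×0.14 = 14, 100×0.14 = 14, 100×0.17 = 17, 100×0.17 = 17.
A: (21 − 20)²/20 = 1/20 = 0.0500
B: (17 − 18)²/18 = 1/18 = 0.0556
C: (11 − 14)²/14 = 9/14 = 0.6429
D: (16 − 14)²/14 = 4/14 = 0.2857
E: (15 − 17)²/17 = 4/17 = 0.2353
F: (20 − 17)²/17 = 9/17 = 0.5294
Sum = 1.799
df = 5. Since 1.799 < 11.070, we do not reject H₀.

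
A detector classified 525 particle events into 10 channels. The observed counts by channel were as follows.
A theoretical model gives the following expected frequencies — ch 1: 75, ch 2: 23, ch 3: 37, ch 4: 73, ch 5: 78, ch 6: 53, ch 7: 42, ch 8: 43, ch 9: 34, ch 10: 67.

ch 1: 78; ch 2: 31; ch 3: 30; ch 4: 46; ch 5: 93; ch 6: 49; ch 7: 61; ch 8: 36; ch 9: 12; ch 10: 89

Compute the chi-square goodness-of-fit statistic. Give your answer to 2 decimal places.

48.59

cat         O        E   (O−E)²/E
ch 1       78       75      0.120
ch 2       31       23      2.783
ch 3       30       37      1.324
ch 4       46       73      9.986
ch 5       93       78      2.885
ch 6       49       53      0.302
ch 7       61       42      8.595
ch 8       36       43      1.140
ch 9       12       34     14.235
ch 10      89       67      7.224
Sum = 48.59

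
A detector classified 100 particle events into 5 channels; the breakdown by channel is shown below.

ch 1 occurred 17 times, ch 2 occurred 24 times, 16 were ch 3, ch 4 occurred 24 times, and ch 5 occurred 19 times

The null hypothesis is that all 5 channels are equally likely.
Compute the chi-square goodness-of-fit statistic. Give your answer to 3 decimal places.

Expected count for each of the 5 categories: 100/5 = 20.
cat         O        E   (O−E)²/E
ch 1       17       20     0.4500
ch 2       24       20     0.8000
ch 3       16       20     0.8000
ch 4       24       20     0.8000
ch 5       19       20     0.0500
Sum = 2.900

2.900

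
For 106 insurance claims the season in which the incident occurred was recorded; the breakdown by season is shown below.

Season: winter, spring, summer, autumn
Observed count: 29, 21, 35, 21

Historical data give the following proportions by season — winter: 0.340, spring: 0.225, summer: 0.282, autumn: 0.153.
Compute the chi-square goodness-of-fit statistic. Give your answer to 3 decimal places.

Expected counts E_i = n·p_i: 106×0.340 = 36.04, 106×0.225 = 23.85, 106×0.282 = 29.892, 106×0.153 = 16.218.
cat         O        E   (O−E)²/E
winter     29    36.04     1.3752
spring     21    23.85     0.3406
summer     35   29.892     0.8729
autumn     21   16.218     1.4100
Sum = 3.999

3.999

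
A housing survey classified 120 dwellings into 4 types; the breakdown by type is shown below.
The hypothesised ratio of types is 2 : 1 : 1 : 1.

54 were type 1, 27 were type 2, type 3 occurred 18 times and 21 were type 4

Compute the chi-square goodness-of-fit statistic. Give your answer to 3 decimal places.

3.000

Ratio total = 5. Expected counts: 120×2/5 = 48, 120×1/5 = 24, 120×1/5 = 24, 120×1/5 = 24.
type 1: (54 − 48)²/48 = 36/48 = 0.7500
type 2: (27 − 24)²/24 = 9/24 = 0.3750
type 3: (18 − 24)²/24 = 36/24 = 1.5000
type 4: (21 − 24)²/24 = 9/24 = 0.3750
Sum = 3.000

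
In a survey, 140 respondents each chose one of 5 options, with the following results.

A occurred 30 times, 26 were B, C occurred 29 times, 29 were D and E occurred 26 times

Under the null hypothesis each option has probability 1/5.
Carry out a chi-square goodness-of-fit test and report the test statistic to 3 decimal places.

0.500

Expected count for each of the 5 categories: 140/5 = 28.
A: (30 − 28)²/28 = 4/28 = 0.1429
B: (26 − 28)²/28 = 4/28 = 0.1429
C: (29 − 28)²/28 = 1/28 = 0.0357
D: (29 − 28)²/28 = 1/28 = 0.0357
E: (26 − 28)²/28 = 4/28 = 0.1429
Sum = 0.500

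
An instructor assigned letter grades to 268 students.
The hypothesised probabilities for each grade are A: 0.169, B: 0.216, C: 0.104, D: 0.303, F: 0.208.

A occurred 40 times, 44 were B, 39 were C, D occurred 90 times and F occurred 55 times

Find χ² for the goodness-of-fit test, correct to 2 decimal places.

Expected counts E_i = n·p_i: 268×0.169 = 45.292, 268×0.216 = 57.888, 268×0.104 = 27.872, 268×0.303 = 81.204, 268×0.208 = 55.744.
A: (40 − 45.292)²/45.292 = 28.005264/45.292 = 0.618
B: (44 − 57.888)²/57.888 = 192.876544/57.888 = 3.332
C: (39 − 27.872)²/27.872 = 123.832384/27.872 = 4.443
D: (90 − 81.204)²/81.204 = 77.369616/81.204 = 0.953
F: (55 − 55.744)²/55.744 = 0.553536/55.744 = 0.010
Sum = 9.36

9.36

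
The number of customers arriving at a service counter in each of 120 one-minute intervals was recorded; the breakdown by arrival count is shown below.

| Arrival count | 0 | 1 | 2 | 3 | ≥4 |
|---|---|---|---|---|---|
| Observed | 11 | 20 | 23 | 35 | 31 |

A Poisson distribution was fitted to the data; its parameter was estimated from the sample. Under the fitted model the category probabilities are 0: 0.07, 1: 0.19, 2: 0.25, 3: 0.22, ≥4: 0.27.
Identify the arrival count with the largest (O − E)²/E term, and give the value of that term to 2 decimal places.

3, 2.80

Expected counts E_i = n·p_i: 120×0.07 = 8.4, 120×0.19 = 22.8, 120×0.25 = 30, 120×0.22 = 26.4, 120×0.27 = 32.4.
0: (11 − 8.4)²/8.4 = 6.76/8.4 = 0.805
1: (20 − 22.8)²/22.8 = 7.84/22.8 = 0.344
2: (23 − 30)²/30 = 49/30 = 1.633
3: (35 − 26.4)²/26.4 = 73.96/26.4 = 2.802
≥4: (31 − 32.4)²/32.4 = 1.96/32.4 = 0.060
The largest term is for 3: 2.80.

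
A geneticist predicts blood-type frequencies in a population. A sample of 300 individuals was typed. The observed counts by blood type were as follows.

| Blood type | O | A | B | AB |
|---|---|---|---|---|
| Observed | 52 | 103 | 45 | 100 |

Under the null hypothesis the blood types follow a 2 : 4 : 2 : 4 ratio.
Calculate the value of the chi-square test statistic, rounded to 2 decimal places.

Ratio total = 12. Expected counts: 300×2/12 = 50, 300×4/12 = 100, 300×2/12 = 50, 300×4/12 = 100.
cat         O        E   (O−E)²/E
O          52       50      0.080
A         103      100      0.090
B          45       50      0.500
AB        100      100      0.000
Sum = 0.67

0.67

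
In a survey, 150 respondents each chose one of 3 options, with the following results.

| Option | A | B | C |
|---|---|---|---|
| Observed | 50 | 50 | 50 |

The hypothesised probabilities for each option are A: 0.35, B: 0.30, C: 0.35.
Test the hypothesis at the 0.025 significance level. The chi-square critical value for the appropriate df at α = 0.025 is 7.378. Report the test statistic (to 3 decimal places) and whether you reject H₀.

0.794; do not reject

Expected counts E_i = n·p_i: 150×0.35 = 52.5, 150×0.30 = 45, 150×0.35 = 52.5.
cat         O        E   (O−E)²/E
A          50     52.5     0.1190
B          50       45     0.5556
C          50     52.5     0.1190
Sum = 0.794
df = 2. Since 0.794 < 7.378, we do not reject H₀.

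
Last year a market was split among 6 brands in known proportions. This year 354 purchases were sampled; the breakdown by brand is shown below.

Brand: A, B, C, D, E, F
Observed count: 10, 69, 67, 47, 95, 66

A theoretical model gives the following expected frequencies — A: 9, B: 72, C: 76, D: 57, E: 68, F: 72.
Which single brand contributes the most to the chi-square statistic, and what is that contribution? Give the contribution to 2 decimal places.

E, 10.72

cat         O        E   (O−E)²/E
A          10        9      0.111
B          69       72      0.125
C          67       76      1.066
D          47       57      1.754
E          95       68     10.721
F          66       72      0.500
The largest term is for E: 10.72.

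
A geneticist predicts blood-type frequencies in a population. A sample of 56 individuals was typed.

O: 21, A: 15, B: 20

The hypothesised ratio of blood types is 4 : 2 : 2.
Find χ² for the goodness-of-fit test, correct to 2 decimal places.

4.39

Ratio total = 8. Expected counts: 56×4/8 = 28, 56×2/8 = 14, 56×2/8 = 14.
O: (21 − 28)²/28 = 49/28 = 1.750
A: (15 − 14)²/14 = 1/14 = 0.071
B: (20 − 14)²/14 = 36/14 = 2.571
Sum = 4.39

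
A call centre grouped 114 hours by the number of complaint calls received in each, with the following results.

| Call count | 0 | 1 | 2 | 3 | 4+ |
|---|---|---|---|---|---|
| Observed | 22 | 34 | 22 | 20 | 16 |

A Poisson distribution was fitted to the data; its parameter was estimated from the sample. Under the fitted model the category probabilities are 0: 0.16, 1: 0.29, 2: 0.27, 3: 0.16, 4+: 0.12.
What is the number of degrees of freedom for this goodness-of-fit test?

There are k = 5 categories and 1 parameter estimated from the data, so df = 5 − 1 − 1 = 3.

3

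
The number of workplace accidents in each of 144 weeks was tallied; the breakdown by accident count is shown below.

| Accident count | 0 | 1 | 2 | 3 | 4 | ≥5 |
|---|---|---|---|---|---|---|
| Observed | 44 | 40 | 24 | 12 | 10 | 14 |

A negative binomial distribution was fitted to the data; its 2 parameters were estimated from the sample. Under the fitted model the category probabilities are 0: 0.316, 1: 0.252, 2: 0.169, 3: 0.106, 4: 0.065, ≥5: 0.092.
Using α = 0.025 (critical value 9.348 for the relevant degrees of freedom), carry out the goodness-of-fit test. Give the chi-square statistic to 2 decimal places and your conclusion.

Expected counts E_i = n·p_i: 144×0.316 = 45.504, 144×0.252 = 36.288, 144×0.169 = 24.336, 144×0.106 = 15.264, 144×0.065 = 9.36, 144×0.092 = 13.248.
0: (44 − 45.504)²/45.504 = 2.262016/45.504 = 0.050
1: (40 − 36.288)²/36.288 = 13.778944/36.288 = 0.380
2: (24 − 24.336)²/24.336 = 0.112896/24.336 = 0.005
3: (12 − 15.264)²/15.264 = 10.653696/15.264 = 0.698
4: (10 − 9.36)²/9.36 = 0.4096/9.36 = 0.044
≥5: (14 − 13.248)²/13.248 = 0.565504/13.248 = 0.043
Sum = 1.22
df = 3. Since 1.22 < 9.348, we do not reject H₀.

1.22; do not reject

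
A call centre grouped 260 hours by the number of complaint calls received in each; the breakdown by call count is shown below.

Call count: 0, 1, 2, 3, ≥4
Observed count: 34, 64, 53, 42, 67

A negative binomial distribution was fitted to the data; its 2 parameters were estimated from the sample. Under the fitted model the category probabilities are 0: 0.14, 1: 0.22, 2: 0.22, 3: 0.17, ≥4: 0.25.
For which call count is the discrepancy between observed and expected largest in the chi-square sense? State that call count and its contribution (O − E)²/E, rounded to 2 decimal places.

Expected counts E_i = n·p_i: 260×0.14 = 36.4, 260×0.22 = 57.2, 260×0.22 = 57.2, 260×0.17 = 44.2, 260×0.25 = 65.
cat         O        E   (O−E)²/E
0          34     36.4      0.158
1          64     57.2      0.808
2          53     57.2      0.308
3          42     44.2      0.110
≥4         67       65      0.062
The largest term is for 1: 0.81.

1, 0.81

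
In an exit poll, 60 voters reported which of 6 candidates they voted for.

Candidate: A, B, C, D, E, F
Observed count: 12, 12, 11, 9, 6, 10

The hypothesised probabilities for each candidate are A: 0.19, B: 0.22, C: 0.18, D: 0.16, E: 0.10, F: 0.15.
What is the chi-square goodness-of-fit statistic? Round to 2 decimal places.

Expected counts E_i = n·p_i: 60×0.19 = 11.4, 60×0.22 = 13.2, 60×0.18 = 10.8, 60×0.16 = 9.6, 60×0.10 = 6, 60×0.15 = 9.
A: (12 − 11.4)²/11.4 = 0.36/11.4 = 0.032
B: (12 − 13.2)²/13.2 = 1.44/13.2 = 0.109
C: (11 − 10.8)²/10.8 = 0.04/10.8 = 0.004
D: (9 − 9.6)²/9.6 = 0.36/9.6 = 0.038
E: (6 − 6)²/6 = 0/6 = 0.000
F: (10 − 9)²/9 = 1/9 = 0.111
Sum = 0.29

0.29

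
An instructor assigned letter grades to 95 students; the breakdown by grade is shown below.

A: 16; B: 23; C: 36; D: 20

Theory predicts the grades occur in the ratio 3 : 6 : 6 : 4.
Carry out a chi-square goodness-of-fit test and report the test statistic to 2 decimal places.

Ratio total = 19. Expected counts: 95×3/19 = 15, 95×6/19 = 30, 95×6/19 = 30, 95×4/19 = 20.
A: (16 − 15)²/15 = 1/15 = 0.067
B: (23 − 30)²/30 = 49/30 = 1.633
C: (36 − 30)²/30 = 36/30 = 1.200
D: (20 − 20)²/20 = 0/20 = 0.000
Sum = 2.90

2.90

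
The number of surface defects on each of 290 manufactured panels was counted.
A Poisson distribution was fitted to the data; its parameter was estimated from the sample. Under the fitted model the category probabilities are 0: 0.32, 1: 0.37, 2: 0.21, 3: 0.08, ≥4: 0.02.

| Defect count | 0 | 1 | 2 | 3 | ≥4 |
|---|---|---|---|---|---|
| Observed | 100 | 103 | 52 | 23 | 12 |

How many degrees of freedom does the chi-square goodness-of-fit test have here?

3

There are k = 5 categories and 1 parameter estimated from the data, so df = 5 − 1 − 1 = 3.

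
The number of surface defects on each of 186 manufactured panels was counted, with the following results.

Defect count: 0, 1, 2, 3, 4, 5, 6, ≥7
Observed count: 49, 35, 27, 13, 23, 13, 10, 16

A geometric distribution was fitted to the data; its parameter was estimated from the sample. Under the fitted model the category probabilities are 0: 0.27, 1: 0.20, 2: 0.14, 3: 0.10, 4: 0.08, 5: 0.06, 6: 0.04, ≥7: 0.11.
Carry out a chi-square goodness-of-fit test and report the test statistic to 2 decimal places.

Expected counts E_i = n·p_i: 186×0.27 = 50.22, 186×0.20 = 37.2, 186×0.14 = 26.04, 186×0.10 = 18.6, 186×0.08 = 14.88, 186×0.06 = 11.16, 186×0.04 = 7.44, 186×0.11 = 20.46.
0: (49 − 50.22)²/50.22 = 1.4884/50.22 = 0.030
1: (35 − 37.2)²/37.2 = 4.84/37.2 = 0.130
2: (27 − 26.04)²/26.04 = 0.9216/26.04 = 0.035
3: (13 − 18.6)²/18.6 = 31.36/18.6 = 1.686
4: (23 − 14.88)²/14.88 = 65.9344/14.88 = 4.431
5: (13 − 11.16)²/11.16 = 3.3856/11.16 = 0.303
6: (10 − 7.44)²/7.44 = 6.5536/7.44 = 0.881
≥7: (16 − 20.46)²/20.46 = 19.8916/20.46 = 0.972
Sum = 8.47

8.47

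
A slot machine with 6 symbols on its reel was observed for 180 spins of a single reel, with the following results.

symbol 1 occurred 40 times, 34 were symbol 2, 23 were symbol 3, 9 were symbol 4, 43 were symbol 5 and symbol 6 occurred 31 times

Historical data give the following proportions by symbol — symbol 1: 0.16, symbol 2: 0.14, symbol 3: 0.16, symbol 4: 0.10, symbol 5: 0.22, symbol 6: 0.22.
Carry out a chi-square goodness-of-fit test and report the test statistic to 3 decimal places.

Expected counts E_i = n·p_i: 180×0.16 = 28.8, 180×0.14 = 25.2, 180×0.16 = 28.8, 180×0.10 = 18, 180×0.22 = 39.6, 180×0.22 = 39.6.
cat           O        E   (O−E)²/E
symbol 1     40     28.8     4.3556
symbol 2     34     25.2     3.0730
symbol 3     23     28.8     1.1681
symbol 4      9       18     4.5000
symbol 5     43     39.6     0.2919
symbol 6     31     39.6     1.8677
Sum = 15.256

15.256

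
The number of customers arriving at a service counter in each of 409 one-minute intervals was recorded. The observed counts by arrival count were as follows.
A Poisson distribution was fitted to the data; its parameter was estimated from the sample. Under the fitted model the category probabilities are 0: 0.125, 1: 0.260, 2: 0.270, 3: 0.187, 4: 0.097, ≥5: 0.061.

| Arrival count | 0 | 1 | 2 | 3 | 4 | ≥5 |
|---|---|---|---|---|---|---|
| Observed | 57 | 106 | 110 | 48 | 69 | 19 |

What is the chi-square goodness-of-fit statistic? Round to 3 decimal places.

34.383

Expected counts E_i = n·p_i: 409×0.125 = 51.125, 409×0.260 = 106.34, 409×0.270 = 110.43, 409×0.187 = 76.483, 409×0.097 = 39.673, 409×0.061 = 24.949.
0: (57 − 51.125)²/51.125 = 34.515625/51.125 = 0.6751
1: (106 − 106.34)²/106.34 = 0.1156/106.34 = 0.0011
2: (110 − 110.43)²/110.43 = 0.1849/110.43 = 0.0017
3: (48 − 76.483)²/76.483 = 811.281289/76.483 = 10.6073
4: (69 − 39.673)²/39.673 = 860.072929/39.673 = 21.6790
≥5: (19 − 24.949)²/24.949 = 35.390601/24.949 = 1.4185
Sum = 34.383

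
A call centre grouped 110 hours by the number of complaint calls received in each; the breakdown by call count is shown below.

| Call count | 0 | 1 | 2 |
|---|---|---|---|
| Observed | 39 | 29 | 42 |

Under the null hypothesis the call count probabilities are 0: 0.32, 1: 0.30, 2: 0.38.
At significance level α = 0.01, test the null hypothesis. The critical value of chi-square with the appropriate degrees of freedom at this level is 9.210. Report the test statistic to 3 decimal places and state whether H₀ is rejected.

0.896; do not reject

Expected counts E_i = n·p_i: 110×0.32 = 35.2, 110×0.30 = 33, 110×0.38 = 41.8.
0: (39 − 35.2)²/35.2 = 14.44/35.2 = 0.4102
1: (29 − 33)²/33 = 16/33 = 0.4848
2: (42 − 41.8)²/41.8 = 0.04/41.8 = 0.0010
Sum = 0.896
df = 2. Since 0.896 < 9.210, we do not reject H₀.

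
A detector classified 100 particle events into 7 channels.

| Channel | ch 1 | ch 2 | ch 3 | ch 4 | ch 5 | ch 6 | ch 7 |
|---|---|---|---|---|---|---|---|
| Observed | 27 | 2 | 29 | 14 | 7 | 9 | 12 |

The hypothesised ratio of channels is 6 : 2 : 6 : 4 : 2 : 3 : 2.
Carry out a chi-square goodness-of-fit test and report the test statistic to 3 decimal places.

Ratio total = 25. Expected counts: 100×6/25 = 24, 100×2/25 = 8, 100×6/25 = 24, 100×4/25 = 16, 100×2/25 = 8, 100×3/25 = 12, 100×2/25 = 8.
χ² = (27−24)²/24 + (2−8)²/8 + (29−24)²/24 + (14−16)²/16 + (7−8)²/8 + (9−12)²/12 + (12−8)²/8
   = 0.3750 + 4.5000 + 1.0417 + 0.2500 + 0.1250 + 0.7500 + 2.0000
Sum = 9.042

9.042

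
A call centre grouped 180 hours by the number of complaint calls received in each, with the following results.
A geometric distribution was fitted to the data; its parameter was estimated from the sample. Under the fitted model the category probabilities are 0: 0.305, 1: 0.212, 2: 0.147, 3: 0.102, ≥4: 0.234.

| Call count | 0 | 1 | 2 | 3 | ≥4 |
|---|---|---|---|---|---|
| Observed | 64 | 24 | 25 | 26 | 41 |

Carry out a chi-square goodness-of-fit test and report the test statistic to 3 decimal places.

Expected counts E_i = n·p_i: 180×0.305 = 54.9, 180×0.212 = 38.16, 180×0.147 = 26.46, 180×0.102 = 18.36, 180×0.234 = 42.12.
cat         O        E   (O−E)²/E
0          64     54.9     1.5084
1          24    38.16     5.2543
2          25    26.46     0.0806
3          26    18.36     3.1792
≥4         41    42.12     0.0298
Sum = 10.052

10.052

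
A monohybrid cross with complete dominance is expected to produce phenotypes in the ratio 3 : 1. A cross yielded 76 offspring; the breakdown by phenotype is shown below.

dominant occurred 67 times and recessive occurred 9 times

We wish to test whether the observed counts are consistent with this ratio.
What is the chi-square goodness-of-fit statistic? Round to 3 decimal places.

Ratio total = 4. Expected counts: 76×3/4 = 57, 76×1/4 = 19.
χ² = (67−57)²/57 + (9−19)²/19
   = 1.7544 + 5.2632
Sum = 7.018

7.018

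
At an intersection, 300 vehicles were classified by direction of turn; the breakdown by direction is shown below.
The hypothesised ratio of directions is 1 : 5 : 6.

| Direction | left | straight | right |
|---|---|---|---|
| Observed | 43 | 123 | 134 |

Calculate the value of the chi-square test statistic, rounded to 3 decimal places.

14.699

Ratio total = 12. Expected counts: 300×1/12 = 25, 300×5/12 = 125, 300×6/12 = 150.
χ² = (43−25)²/25 + (123−125)²/125 + (134−150)²/150
   = 12.9600 + 0.0320 + 1.7067
Sum = 14.699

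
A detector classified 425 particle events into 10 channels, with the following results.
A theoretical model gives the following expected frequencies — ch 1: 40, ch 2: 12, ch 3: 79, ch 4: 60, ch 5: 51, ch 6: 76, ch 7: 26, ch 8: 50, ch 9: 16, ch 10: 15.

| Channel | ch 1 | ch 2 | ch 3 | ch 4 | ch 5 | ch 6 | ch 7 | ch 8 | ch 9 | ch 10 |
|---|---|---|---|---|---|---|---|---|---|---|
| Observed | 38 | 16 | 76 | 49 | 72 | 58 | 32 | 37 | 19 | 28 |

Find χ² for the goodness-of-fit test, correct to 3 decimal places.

cat         O        E   (O−E)²/E
ch 1       38       40     0.1000
ch 2       16       12     1.3333
ch 3       76       79     0.1139
ch 4       49       60     2.0167
ch 5       72       51     8.6471
ch 6       58       76     4.2632
ch 7       32       26     1.3846
ch 8       37       50     3.3800
ch 9       19       16     0.5625
ch 10      28       15    11.2667
Sum = 33.068

33.068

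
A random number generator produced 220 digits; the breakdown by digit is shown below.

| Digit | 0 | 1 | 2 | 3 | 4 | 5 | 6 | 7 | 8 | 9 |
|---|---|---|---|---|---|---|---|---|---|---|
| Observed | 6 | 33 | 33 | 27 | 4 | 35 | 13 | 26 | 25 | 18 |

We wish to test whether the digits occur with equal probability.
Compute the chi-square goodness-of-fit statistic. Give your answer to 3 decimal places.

51.727

Under H₀ each category has probability 1/10, so each expected count is 220/10 = 22.
cat         O        E   (O−E)²/E
0           6       22    11.6364
1          33       22     5.5000
2          33       22     5.5000
3          27       22     1.1364
4           4       22    14.7273
5          35       22     7.6818
6          13       22     3.6818
7          26       22     0.7273
8          25       22     0.4091
9          18       22     0.7273
Sum = 51.727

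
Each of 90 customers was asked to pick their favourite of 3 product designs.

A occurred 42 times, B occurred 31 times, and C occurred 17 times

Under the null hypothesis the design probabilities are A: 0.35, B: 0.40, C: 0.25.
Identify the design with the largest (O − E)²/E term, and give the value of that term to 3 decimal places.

A, 3.500

Expected counts E_i = n·p_i: 90×0.35 = 31.5, 90×0.40 = 36, 90×0.25 = 22.5.
A: (42 − 31.5)²/31.5 = 110.25/31.5 = 3.5000
B: (31 − 36)²/36 = 25/36 = 0.6944
C: (17 − 22.5)²/22.5 = 30.25/22.5 = 1.3444
The largest term is for A: 3.500.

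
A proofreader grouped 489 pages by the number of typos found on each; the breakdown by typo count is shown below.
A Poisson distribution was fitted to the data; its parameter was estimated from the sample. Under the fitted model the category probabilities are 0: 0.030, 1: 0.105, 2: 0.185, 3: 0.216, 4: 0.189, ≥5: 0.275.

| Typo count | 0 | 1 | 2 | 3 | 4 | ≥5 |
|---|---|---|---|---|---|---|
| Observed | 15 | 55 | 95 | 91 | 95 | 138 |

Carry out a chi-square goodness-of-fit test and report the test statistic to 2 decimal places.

Expected counts E_i = n·p_i: 489×0.030 = 14.67, 489×0.105 = 51.345, 489×0.185 = 90.465, 489×0.216 = 105.624, 489×0.189 = 92.421, 489×0.275 = 134.475.
0: (15 − 14.67)²/14.67 = 0.1089/14.67 = 0.007
1: (55 − 51.345)²/51.345 = 13.359025/51.345 = 0.260
2: (95 − 90.465)²/90.465 = 20.566225/90.465 = 0.227
3: (91 − 105.624)²/105.624 = 213.861376/105.624 = 2.025
4: (95 − 92.421)²/92.421 = 6.651241/92.421 = 0.072
≥5: (138 − 134.475)²/134.475 = 12.425625/134.475 = 0.092
Sum = 2.68

2.68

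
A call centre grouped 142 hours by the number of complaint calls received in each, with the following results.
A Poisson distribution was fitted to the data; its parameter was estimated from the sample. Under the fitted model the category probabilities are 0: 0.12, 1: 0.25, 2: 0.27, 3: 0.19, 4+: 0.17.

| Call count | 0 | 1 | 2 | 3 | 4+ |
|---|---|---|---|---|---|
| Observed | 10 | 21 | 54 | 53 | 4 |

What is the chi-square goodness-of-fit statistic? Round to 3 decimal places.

Expected counts E_i = n·p_i: 142×0.12 = 17.04, 142×0.25 = 35.5, 142×0.27 = 38.34, 142×0.19 = 26.98, 142×0.17 = 24.14.
0: (10 − 17.04)²/17.04 = 49.5616/17.04 = 2.9085
1: (21 − 35.5)²/35.5 = 210.25/35.5 = 5.9225
2: (54 − 38.34)²/38.34 = 245.2356/38.34 = 6.3963
3: (53 − 26.98)²/26.98 = 677.0404/26.98 = 25.0942
4+: (4 − 24.14)²/24.14 = 405.6196/24.14 = 16.8028
Sum = 57.124

57.124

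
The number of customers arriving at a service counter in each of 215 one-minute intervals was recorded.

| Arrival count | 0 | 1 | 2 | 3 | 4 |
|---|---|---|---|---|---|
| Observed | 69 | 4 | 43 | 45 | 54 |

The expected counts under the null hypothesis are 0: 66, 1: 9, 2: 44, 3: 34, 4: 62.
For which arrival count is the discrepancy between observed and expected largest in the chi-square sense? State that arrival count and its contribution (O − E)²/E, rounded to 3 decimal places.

3, 3.559

cat         O        E   (O−E)²/E
0          69       66     0.1364
1           4        9     2.7778
2          43       44     0.0227
3          45       34     3.5588
4          54       62     1.0323
The largest term is for 3: 3.559.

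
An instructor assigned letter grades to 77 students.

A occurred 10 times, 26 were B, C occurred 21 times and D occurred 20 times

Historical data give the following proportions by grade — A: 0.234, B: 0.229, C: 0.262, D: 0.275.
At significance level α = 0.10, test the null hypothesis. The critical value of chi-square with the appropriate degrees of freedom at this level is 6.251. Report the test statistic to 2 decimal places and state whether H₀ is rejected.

Expected counts E_i = n·p_i: 77×0.234 = 18.018, 77×0.229 = 17.633, 77×0.262 = 20.174, 77×0.275 = 21.175.
χ² = (10−18.018)²/18.018 + (26−17.633)²/17.633 + (21−20.174)²/20.174 + (20−21.175)²/21.175
   = 3.568 + 3.970 + 0.034 + 0.065
Sum = 7.64
df = 3. Since 7.64 > 6.251, we reject H₀.

7.64; reject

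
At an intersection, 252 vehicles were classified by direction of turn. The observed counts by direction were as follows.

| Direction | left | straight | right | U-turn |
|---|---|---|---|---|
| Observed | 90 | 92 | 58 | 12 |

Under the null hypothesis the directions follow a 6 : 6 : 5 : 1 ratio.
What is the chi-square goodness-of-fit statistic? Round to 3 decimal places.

Ratio total = 18. Expected counts: 252×6/18 = 84, 252×6/18 = 84, 252×5/18 = 70, 252×1/18 = 14.
cat           O        E   (O−E)²/E
left         90       84     0.4286
straight     92       84     0.7619
right        58       70     2.0571
U-turn       12       14     0.2857
Sum = 3.533

3.533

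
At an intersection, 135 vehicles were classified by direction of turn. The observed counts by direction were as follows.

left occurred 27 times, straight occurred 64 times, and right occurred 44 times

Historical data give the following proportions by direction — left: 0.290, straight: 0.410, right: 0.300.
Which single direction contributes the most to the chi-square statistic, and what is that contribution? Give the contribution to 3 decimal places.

left, 3.771

Expected counts E_i = n·p_i: 135×0.290 = 39.15, 135×0.410 = 55.35, 135×0.300 = 40.5.
cat           O        E   (O−E)²/E
left         27    39.15     3.7707
straight     64    55.35     1.3518
right        44     40.5     0.3025
The largest term is for left: 3.771.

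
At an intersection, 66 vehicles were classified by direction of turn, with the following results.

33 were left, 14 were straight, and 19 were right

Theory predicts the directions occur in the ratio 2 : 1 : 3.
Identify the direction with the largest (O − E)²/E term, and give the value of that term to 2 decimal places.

right, 5.94

Ratio total = 6. Expected counts: 66×2/6 = 22, 66×1/6 = 11, 66×3/6 = 33.
χ² = (33−22)²/22 + (14−11)²/11 + (19−33)²/33
   = 5.500 + 0.818 + 5.939
The largest term is for right: 5.94.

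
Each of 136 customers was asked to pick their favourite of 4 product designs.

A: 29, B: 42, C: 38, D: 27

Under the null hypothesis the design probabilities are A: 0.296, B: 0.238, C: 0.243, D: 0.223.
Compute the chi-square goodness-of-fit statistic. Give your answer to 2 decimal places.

7.12

Expected counts E_i = n·p_i: 136×0.296 = 40.256, 136×0.238 = 32.368, 136×0.243 = 33.048, 136×0.223 = 30.328.
cat         O        E   (O−E)²/E
A          29   40.256      3.147
B          42   32.368      2.866
C          38   33.048      0.742
D          27   30.328      0.365
Sum = 7.12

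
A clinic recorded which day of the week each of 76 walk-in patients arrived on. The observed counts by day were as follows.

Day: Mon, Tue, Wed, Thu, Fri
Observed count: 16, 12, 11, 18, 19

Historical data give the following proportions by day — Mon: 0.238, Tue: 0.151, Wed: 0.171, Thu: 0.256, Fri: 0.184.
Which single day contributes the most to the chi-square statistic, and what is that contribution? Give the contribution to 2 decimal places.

Fri, 1.80

Expected counts E_i = n·p_i: 76×0.238 = 18.088, 76×0.151 = 11.476, 76×0.171 = 12.996, 76×0.256 = 19.456, 76×0.184 = 13.984.
cat         O        E   (O−E)²/E
Mon        16   18.088      0.241
Tue        12   11.476      0.024
Wed        11   12.996      0.307
Thu        18   19.456      0.109
Fri        19   13.984      1.799
The largest term is for Fri: 1.80.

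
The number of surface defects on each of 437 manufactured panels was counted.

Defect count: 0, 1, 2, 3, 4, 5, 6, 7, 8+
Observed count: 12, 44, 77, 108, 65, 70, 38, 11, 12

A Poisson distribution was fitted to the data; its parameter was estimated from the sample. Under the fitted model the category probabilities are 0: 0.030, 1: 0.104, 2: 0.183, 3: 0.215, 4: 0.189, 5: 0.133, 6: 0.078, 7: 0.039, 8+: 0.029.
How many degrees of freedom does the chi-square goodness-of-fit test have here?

There are k = 9 categories and 1 parameter estimated from the data, so df = 9 − 1 − 1 = 7.

7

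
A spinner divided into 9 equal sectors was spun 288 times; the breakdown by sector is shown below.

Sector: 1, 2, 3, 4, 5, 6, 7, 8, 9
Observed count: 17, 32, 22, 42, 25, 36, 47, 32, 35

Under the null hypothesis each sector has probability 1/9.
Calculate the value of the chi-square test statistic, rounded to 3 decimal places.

22.625

Under H₀ each category has probability 1/9, so each expected count is 288/9 = 32.
χ² = (17−32)²/32 + (32−32)²/32 + (22−32)²/32 + (42−32)²/32 + (25−32)²/32 + (36−32)²/32 + (47−32)²/32 + (32−32)²/32 + (35−32)²/32
   = 7.0313 + 0.0000 + 3.1250 + 3.1250 + 1.5313 + 0.5000 + 7.0313 + 0.0000 + 0.2813
Sum = 22.625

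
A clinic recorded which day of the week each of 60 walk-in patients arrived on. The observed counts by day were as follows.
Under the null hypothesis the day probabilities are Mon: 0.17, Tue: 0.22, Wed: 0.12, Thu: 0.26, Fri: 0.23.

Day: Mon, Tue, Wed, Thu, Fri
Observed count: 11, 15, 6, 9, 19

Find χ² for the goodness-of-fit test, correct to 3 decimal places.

5.260

Expected counts E_i = n·p_i: 60×0.17 = 10.2, 60×0.22 = 13.2, 60×0.12 = 7.2, 60×0.26 = 15.6, 60×0.23 = 13.8.
Mon: (11 − 10.2)²/10.2 = 0.64/10.2 = 0.0627
Tue: (15 − 13.2)²/13.2 = 3.24/13.2 = 0.2455
Wed: (6 − 7.2)²/7.2 = 1.44/7.2 = 0.2000
Thu: (9 − 15.6)²/15.6 = 43.56/15.6 = 2.7923
Fri: (19 − 13.8)²/13.8 = 27.04/13.8 = 1.9594
Sum = 5.260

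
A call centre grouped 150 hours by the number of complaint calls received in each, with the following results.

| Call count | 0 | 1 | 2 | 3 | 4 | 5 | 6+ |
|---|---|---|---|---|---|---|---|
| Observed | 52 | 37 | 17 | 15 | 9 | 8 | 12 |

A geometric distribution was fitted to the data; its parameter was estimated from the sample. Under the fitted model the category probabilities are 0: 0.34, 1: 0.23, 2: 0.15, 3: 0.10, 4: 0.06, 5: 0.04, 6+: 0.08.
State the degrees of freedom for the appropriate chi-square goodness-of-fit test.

5

There are k = 7 categories and 1 parameter estimated from the data, so df = 7 − 1 − 1 = 5.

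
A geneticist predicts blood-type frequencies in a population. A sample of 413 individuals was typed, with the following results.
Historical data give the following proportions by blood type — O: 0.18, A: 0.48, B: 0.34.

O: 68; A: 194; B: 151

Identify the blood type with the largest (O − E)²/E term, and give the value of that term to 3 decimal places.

B, 0.797

Expected counts E_i = n·p_i: 413×0.18 = 74.34, 413×0.48 = 198.24, 413×0.34 = 140.42.
cat         O        E   (O−E)²/E
O          68    74.34     0.5407
A         194   198.24     0.0907
B         151   140.42     0.7972
The largest term is for B: 0.797.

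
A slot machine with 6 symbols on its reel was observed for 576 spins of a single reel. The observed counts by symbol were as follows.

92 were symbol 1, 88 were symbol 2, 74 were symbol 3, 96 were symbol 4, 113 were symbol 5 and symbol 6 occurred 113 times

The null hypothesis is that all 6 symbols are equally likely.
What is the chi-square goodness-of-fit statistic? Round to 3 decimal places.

11.896

Under H₀ each category has probability 1/6, so each expected count is 576/6 = 96.
symbol 1: (92 − 96)²/96 = 16/96 = 0.1667
symbol 2: (88 − 96)²/96 = 64/96 = 0.6667
symbol 3: (74 − 96)²/96 = 484/96 = 5.0417
symbol 4: (96 − 96)²/96 = 0/96 = 0.0000
symbol 5: (113 − 96)²/96 = 289/96 = 3.0104
symbol 6: (113 − 96)²/96 = 289/96 = 3.0104
Sum = 11.896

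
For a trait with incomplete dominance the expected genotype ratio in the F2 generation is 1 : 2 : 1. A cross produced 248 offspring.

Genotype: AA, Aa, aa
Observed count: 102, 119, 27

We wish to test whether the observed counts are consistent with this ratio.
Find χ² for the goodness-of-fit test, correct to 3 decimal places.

Ratio total = 4. Expected counts: 248×1/4 = 62, 248×2/4 = 124, 248×1/4 = 62.
AA: (102 − 62)²/62 = 1600/62 = 25.8065
Aa: (119 − 124)²/124 = 25/124 = 0.2016
aa: (27 − 62)²/62 = 1225/62 = 19.7581
Sum = 45.766

45.766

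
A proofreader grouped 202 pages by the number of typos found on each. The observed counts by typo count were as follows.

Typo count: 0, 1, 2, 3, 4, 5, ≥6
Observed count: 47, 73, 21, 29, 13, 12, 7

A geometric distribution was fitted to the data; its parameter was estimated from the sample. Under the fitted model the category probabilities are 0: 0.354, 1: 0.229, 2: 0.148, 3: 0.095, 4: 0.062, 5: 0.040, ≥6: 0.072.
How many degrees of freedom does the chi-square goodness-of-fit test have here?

5

There are k = 7 categories and 1 parameter estimated from the data, so df = 7 − 1 − 1 = 5.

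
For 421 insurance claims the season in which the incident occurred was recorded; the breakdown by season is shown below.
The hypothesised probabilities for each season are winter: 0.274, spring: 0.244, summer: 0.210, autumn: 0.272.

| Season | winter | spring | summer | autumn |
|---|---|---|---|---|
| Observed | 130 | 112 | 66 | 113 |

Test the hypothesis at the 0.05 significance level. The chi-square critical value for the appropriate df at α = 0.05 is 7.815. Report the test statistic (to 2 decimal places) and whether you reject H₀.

Expected counts E_i = n·p_i: 421×0.274 = 115.354, 421×0.244 = 102.724, 421×0.210 = 88.41, 421×0.272 = 114.512.
winter: (130 − 115.354)²/115.354 = 214.505316/115.354 = 1.860
spring: (112 − 102.724)²/102.724 = 86.044176/102.724 = 0.838
summer: (66 − 88.41)²/88.41 = 502.2081/88.41 = 5.680
autumn: (113 − 114.512)²/114.512 = 2.286144/114.512 = 0.020
Sum = 8.40
df = 3. Since 8.40 > 7.815, we reject H₀.

8.40; reject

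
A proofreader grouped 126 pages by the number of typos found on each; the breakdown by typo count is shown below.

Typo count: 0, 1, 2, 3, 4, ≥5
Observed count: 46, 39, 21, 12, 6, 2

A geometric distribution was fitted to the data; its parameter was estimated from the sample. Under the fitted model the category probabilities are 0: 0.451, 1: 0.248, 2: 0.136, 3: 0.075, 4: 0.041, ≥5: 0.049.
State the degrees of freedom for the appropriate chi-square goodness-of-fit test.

There are k = 6 categories and 1 parameter estimated from the data, so df = 6 − 1 − 1 = 4.

4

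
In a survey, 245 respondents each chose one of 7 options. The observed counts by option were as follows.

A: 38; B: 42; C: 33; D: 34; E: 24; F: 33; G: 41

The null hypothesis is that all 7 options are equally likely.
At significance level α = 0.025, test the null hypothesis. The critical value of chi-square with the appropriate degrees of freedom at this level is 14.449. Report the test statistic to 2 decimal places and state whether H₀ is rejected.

6.40; do not reject

Expected count for each of the 7 categories: 245/7 = 35.
χ² = (38−35)²/35 + (42−35)²/35 + (33−35)²/35 + (34−35)²/35 + (24−35)²/35 + (33−35)²/35 + (41−35)²/35
   = 0.257 + 1.400 + 0.114 + 0.029 + 3.457 + 0.114 + 1.029
Sum = 6.40
df = 6. Since 6.40 < 14.449, we do not reject H₀.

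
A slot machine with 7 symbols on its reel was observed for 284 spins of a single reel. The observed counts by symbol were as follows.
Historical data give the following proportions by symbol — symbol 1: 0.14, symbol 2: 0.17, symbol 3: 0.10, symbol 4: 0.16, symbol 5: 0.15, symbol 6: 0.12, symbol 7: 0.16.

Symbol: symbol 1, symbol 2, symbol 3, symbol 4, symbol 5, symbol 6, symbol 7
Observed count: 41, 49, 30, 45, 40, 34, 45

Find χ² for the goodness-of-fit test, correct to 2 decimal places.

Expected counts E_i = n·p_i: 284×0.14 = 39.76, 284×0.17 = 48.28, 284×0.10 = 28.4, 284×0.16 = 45.44, 284×0.15 = 42.6, 284×0.12 = 34.08, 284×0.16 = 45.44.
χ² = (41−39.76)²/39.76 + (49−48.28)²/48.28 + (30−28.4)²/28.4 + (45−45.44)²/45.44 + (40−42.6)²/42.6 + (34−34.08)²/34.08 + (45−45.44)²/45.44
   = 0.039 + 0.011 + 0.090 + 0.004 + 0.159 + 0.000 + 0.004
Sum = 0.31

0.31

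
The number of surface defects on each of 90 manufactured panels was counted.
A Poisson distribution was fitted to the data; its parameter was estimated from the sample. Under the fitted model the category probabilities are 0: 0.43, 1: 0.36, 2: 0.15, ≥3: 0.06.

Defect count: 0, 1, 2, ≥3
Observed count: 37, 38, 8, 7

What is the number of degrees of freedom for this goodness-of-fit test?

2

There are k = 4 categories and 1 parameter estimated from the data, so df = 4 − 1 − 1 = 2.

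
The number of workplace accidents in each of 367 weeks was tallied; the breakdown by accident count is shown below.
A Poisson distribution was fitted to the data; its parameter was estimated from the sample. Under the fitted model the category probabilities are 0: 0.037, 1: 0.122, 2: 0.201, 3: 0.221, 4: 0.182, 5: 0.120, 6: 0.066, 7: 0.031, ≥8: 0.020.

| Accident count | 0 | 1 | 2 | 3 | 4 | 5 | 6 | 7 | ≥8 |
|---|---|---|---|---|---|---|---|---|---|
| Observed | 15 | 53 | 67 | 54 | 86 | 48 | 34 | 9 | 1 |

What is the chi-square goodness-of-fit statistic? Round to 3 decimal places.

27.139

Expected counts E_i = n·p_i: 367×0.037 = 13.579, 367×0.122 = 44.774, 367×0.201 = 73.767, 367×0.221 = 81.107, 367×0.182 = 66.794, 367×0.120 = 44.04, 367×0.066 = 24.222, 367×0.031 = 11.377, 367×0.020 = 7.34.
cat         O        E   (O−E)²/E
0          15   13.579     0.1487
1          53   44.774     1.5113
2          67   73.767     0.6208
3          54   81.107     9.0595
4          86   66.794     5.5225
5          48    44.04     0.3561
6          34   24.222     3.9472
7           9   11.377     0.4966
≥8          1     7.34     5.4762
Sum = 27.139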